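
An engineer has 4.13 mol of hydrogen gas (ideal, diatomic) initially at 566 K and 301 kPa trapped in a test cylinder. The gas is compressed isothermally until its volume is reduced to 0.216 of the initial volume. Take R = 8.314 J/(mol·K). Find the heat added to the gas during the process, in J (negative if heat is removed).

-29800 J

V₁ = nRT₁/P₁ = 4.13×8.314×566/301 = 64.6 L.
Isothermal: T stays 566 K; PV = const ⇒ V₂ = 13.9 L, P₂ = 1390 kPa.
ΔU = 0 (ideal gas, T constant).
W = nRT ln(V₂/V₁) = 4.13×8.314×566×ln(0.216) = -29800 J.
Q = ΔU + W = -29800 J.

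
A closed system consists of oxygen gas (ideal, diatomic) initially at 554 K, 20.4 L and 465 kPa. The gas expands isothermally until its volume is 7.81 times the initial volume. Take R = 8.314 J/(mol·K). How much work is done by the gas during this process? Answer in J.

19500 J

n = P₁V₁/(RT₁) = 465×20.4/(8.314×554) = 2.06 mol.
Isothermal: T stays 554 K; PV = const ⇒ V₂ = 159 L, P₂ = 59.5 kPa.
W = nRT ln(V₂/V₁) = 2.06×8.314×554×ln(7.81) = 19500 J.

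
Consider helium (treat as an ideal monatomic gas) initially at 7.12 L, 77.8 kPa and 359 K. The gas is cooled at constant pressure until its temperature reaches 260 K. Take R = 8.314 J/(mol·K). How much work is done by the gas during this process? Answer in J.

-153 J

n = P₁V₁/(RT₁) = 77.8×7.12/(8.314×359) = 0.186 mol.
Isobaric: P stays 77.8 kPa; V/T = const ⇒ T₂ = 260 K, V₂ = 5.16 L.
W = PΔV = 77.8×(5.16−7.12) kPa·L = -153 J.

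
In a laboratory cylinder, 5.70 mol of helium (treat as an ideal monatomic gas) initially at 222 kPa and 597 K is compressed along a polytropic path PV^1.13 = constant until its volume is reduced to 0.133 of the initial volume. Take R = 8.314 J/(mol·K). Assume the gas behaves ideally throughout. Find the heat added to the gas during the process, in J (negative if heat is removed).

-52500 J

V₁ = nRT₁/P₁ = 5.70×8.314×597/222 = 127 L.
Polytropic n=1.13: T₂ = T₁(V₁/V₂)^(n−1) = 597×(7.52)^0.13 = 776 K; P₂ = P₁(V₁/V₂)^n = 2170 kPa.
W = (P₁V₁−P₂V₂)/(n−1) = (222×127−2170×16.9)/0.13 = -65300 J.
ΔU = nCvΔT = 5.70×12.5×(776−597) = 12700 J.
Q = ΔU + W = -52500 J.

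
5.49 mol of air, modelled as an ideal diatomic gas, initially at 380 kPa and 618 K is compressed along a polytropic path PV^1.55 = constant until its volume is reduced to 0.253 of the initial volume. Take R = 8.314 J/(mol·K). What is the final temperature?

1320 K

V₁ = nRT₁/P₁ = 5.49×8.314×618/380 = 74.2 L.
Polytropic n=1.55: T₂ = T₁(V₁/V₂)^(n−1) = 618×(3.95)^0.55 = 1320 K; P₂ = P₁(V₁/V₂)^n = 3200 kPa.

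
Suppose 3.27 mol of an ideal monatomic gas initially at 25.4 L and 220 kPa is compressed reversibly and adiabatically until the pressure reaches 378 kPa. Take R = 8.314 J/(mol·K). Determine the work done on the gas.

T₁ = P₁V₁/(nR) = 220×25.4/(3.27×8.314) = 206 K.
Adiabatic: T₂/T₁ = (P₂/P₁)^((γ−1)/γ) ⇒ T₂ = 206×(1.72)^0.400 = 255 K; V₂ = 18.4 L.
ΔU = nCvΔT = 3.27×12.5×(255−206) = 2030 J.
Q = 0 for an adiabatic process, so W = −ΔU = -2030 J.
Work done on the gas = −W_by = 2030 J.

2030 J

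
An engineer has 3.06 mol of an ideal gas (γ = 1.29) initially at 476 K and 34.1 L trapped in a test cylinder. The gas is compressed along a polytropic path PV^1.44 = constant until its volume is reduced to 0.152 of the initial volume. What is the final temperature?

1090 K

P₁ = nRT₁/V₁ = 3.06×8.314×476/34.1 = 355 kPa.
Polytropic n=1.44: T₂ = T₁(V₁/V₂)^(n−1) = 476×(6.58)^0.44 = 1090 K; P₂ = P₁(V₁/V₂)^n = 5350 kPa.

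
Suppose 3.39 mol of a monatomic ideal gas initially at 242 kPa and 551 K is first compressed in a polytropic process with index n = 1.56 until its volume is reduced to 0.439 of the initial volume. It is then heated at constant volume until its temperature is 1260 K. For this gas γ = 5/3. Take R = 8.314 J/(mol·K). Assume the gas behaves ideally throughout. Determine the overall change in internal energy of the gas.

V₁ = nRT₁/P₁ = 3.39×8.314×551/242 = 64.2 L.
Step 1 — Polytropic n=1.56: T₂ = T₁(V₁/V₂)^(n−1) = 551×(2.28)^0.56 = 874 K; P₂ = P₁(V₁/V₂)^n = 874 kPa.
W = (P₁V₁−P₂V₂)/(n−1) = (242×64.2−874×28.2)/0.56 = -16200 J.
ΔU = nCvΔT = 3.39×12.5×(874−551) = 13600 J.
Q = ΔU + W = -2600 J.
State after step 1: P = 874 kPa, V = 28.2 L, T = 874 K.
Step 2 — Isochoric: V stays 28.2 L; P/T = const ⇒ T₂ = 1260 K, P₂ = 1260 kPa.
W = 0 (no volume change).
ΔU = nCvΔT = 3.39×12.5×(1260−874) = 16300 J.
Q = ΔU = 16300 J.
Net over both steps: W = -16200 J, Q = 13700 J, ΔU = 30000 J.

30000 J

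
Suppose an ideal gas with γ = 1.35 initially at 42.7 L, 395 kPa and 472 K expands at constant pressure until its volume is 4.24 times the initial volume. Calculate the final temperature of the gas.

2000 K

Isobaric: P stays 395 kPa; V/T = const ⇒ T₂ = 2000 K, V₂ = 181 L.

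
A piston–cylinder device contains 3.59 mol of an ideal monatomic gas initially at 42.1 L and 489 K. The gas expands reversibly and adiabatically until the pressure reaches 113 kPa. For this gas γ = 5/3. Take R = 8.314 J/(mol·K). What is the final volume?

82.5 L

P₁ = nRT₁/V₁ = 3.59×8.314×489/42.1 = 347 kPa.
Adiabatic: T₂/T₁ = (P₂/P₁)^((γ−1)/γ) ⇒ T₂ = 489×(0.326)^0.400 = 312 K; V₂ = 82.5 L.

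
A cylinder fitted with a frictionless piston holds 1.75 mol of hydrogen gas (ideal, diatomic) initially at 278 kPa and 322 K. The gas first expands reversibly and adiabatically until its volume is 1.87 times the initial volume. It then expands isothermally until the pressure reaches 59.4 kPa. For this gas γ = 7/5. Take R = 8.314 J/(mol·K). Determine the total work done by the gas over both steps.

5030 J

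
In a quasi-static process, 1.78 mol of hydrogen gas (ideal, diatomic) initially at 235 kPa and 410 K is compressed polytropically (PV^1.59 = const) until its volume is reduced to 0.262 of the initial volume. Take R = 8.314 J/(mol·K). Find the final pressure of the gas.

1980 kPa

V₁ = nRT₁/P₁ = 1.78×8.314×410/235 = 25.8 L.
Polytropic n=1.59: T₂ = T₁(V₁/V₂)^(n−1) = 410×(3.82)^0.59 = 904 K; P₂ = P₁(V₁/V₂)^n = 1980 kPa.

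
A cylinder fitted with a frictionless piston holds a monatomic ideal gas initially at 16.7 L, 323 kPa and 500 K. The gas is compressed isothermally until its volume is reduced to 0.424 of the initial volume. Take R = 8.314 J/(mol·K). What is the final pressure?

762 kPa

Isothermal: T stays 500 K; PV = const ⇒ V₂ = 7.08 L, P₂ = 762 kPa.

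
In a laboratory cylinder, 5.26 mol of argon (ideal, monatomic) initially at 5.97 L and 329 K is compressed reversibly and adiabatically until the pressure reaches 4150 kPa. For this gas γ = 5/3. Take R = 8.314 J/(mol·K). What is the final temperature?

P₁ = nRT₁/V₁ = 5.26×8.314×329/5.97 = 2410 kPa.
Adiabatic: T₂/T₁ = (P₂/P₁)^((γ−1)/γ) ⇒ T₂ = 329×(1.72)^0.400 = 409 K; V₂ = 4.31 L.

409 K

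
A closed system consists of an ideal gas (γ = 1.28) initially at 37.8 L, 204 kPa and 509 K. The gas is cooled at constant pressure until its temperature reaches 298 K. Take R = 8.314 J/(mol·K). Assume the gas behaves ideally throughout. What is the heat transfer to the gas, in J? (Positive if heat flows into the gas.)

n = P₁V₁/(RT₁) = 204×37.8/(8.314×509) = 1.82 mol.
Isobaric: P stays 204 kPa; V/T = const ⇒ T₂ = 298 K, V₂ = 22.1 L.
W = PΔV = 204×(22.1−37.8) kPa·L = -3200 J.
ΔU = nCvΔT = 1.82×29.7×(298−509) = -11400 J.
Q = ΔU + W = nCpΔT = -14600 J.

-14600 J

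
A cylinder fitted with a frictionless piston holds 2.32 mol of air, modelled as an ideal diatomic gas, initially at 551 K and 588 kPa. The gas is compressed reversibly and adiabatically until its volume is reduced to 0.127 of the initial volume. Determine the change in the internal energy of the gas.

V₁ = nRT₁/P₁ = 2.32×8.314×551/588 = 18.1 L.
Adiabatic: TV^(γ−1) = const ⇒ T₂ = 551×(7.87)^0.400 = 1260 K; PV^γ = const ⇒ P₂ = 10600 kPa.
For an ideal gas ΔU = nCvΔT with Cv = (5/2)R = 20.8 J/(mol·K).
ΔU = 2.32×20.8×(1260−551) = 34100 J.

34100 J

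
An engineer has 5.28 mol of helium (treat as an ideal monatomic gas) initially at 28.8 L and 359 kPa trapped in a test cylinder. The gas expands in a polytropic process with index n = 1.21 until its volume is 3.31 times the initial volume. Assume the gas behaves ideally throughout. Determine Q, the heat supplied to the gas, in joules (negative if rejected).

T₁ = P₁V₁/(nR) = 359×28.8/(5.28×8.314) = 236 K.
Polytropic n=1.21: T₂ = T₁(V₁/V₂)^(n−1) = 236×(0.302)^0.21 = 183 K; P₂ = P₁(V₁/V₂)^n = 84.4 kPa.
W = (P₁V₁−P₂V₂)/(n−1) = (359×28.8−84.4×95.3)/0.21 = 10900 J.
ΔU = nCvΔT = 5.28×12.5×(183−236) = -3450 J.
Q = ΔU + W = 7500 J.

7500 J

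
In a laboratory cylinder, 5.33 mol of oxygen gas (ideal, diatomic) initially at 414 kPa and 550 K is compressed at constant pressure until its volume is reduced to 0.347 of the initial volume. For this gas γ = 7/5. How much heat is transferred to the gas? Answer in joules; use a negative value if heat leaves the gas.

V₁ = nRT₁/P₁ = 5.33×8.314×550/414 = 58.9 L.
Isobaric: P stays 414 kPa; V/T = const ⇒ T₂ = 191 K, V₂ = 20.4 L.
W = PΔV = 414×(20.4−58.9) kPa·L = -15900 J.
ΔU = nCvΔT = 5.33×20.8×(191−550) = -39800 J.
Q = ΔU + W = nCpΔT = -55700 J.

-55700 J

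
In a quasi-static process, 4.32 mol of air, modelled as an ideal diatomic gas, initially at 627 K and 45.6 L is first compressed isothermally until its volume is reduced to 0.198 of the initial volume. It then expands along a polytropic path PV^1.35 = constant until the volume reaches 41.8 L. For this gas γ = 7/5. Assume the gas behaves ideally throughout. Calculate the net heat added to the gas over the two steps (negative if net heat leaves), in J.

-33100 J

P₁ = nRT₁/V₁ = 4.32×8.314×627/45.6 = 494 kPa.
Step 1 — Isothermal: T stays 627 K; PV = const ⇒ V₂ = 9.03 L, P₂ = 2490 kPa.
ΔU = 0 (ideal gas, T constant).
W = nRT ln(V₂/V₁) = 4.32×8.314×627×ln(0.198) = -36500 J.
Q = ΔU + W = -36500 J.
State after step 1: P = 2490 kPa, V = 9.03 L, T = 627 K.
Step 2 — Polytropic n=1.35: T₂ = T₁(V₁/V₂)^(n−1) = 627×(0.216)^0.35 = 367 K; P₂ = P₁(V₁/V₂)^n = 315 kPa.
W = (P₁V₁−P₂V₂)/(n−1) = (2490×9.03−315×41.8)/0.35 = 26700 J.
ΔU = nCvΔT = 4.32×20.8×(367−627) = -23400 J.
Q = ΔU + W = 3340 J.
Net over both steps: W = -9760 J, Q = -33100 J, ΔU = -23400 J.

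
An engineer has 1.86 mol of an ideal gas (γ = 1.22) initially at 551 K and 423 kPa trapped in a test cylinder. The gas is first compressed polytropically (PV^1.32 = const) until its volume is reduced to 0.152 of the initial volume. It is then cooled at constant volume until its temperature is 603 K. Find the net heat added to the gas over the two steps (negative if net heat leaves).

-18400 J

V₁ = nRT₁/P₁ = 1.86×8.314×551/423 = 20.1 L.
Step 1 — Polytropic n=1.32: T₂ = T₁(V₁/V₂)^(n−1) = 551×(6.58)^0.32 = 1010 K; P₂ = P₁(V₁/V₂)^n = 5090 kPa.
W = (P₁V₁−P₂V₂)/(n−1) = (423×20.1−5090×3.06)/0.32 = -22000 J.
ΔU = nCvΔT = 1.86×37.8×(1010−551) = 32000 J.
Q = ΔU + W = 10000 J.
State after step 1: P = 5090 kPa, V = 3.06 L, T = 1010 K.
Step 2 — Isochoric: V stays 3.06 L; P/T = const ⇒ T₂ = 603 K, P₂ = 3050 kPa.
W = 0 (no volume change).
ΔU = nCvΔT = 1.86×37.8×(603−1010) = -28400 J.
Q = ΔU = -28400 J.
Net over both steps: W = -22000 J, Q = -18400 J, ΔU = 3660 J.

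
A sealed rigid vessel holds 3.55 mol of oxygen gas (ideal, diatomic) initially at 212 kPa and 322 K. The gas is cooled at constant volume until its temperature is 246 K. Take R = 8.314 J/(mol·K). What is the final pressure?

V₁ = nRT₁/P₁ = 3.55×8.314×322/212 = 44.8 L.
Isochoric: V stays 44.8 L; P/T = const ⇒ T₂ = 246 K, P₂ = 162 kPa.

162 kPa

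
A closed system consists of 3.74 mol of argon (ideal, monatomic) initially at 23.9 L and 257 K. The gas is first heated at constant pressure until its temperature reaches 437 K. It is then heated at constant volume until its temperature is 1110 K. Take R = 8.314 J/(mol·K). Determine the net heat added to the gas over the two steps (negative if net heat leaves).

45400 J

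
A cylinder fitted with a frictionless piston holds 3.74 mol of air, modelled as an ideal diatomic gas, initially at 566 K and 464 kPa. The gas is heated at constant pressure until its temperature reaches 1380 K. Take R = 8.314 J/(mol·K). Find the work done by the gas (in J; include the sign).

25300 J

V₁ = nRT₁/P₁ = 3.74×8.314×566/464 = 37.9 L.
Isobaric: P stays 464 kPa; V/T = const ⇒ T₂ = 1380 K, V₂ = 92.5 L.
W = PΔV = 464×(92.5−37.9) kPa·L = 25300 J.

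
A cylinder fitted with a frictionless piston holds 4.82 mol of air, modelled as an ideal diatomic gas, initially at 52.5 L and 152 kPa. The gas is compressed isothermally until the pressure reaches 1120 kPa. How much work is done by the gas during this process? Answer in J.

-15900 J

T₁ = P₁V₁/(nR) = 152×52.5/(4.82×8.314) = 199 K.
Isothermal: T stays 199 K; PV = const ⇒ V₂ = 7.12 L, P₂ = 1120 kPa.
W = nRT ln(V₂/V₁) = 4.82×8.314×199×ln(0.136) = -15900 J.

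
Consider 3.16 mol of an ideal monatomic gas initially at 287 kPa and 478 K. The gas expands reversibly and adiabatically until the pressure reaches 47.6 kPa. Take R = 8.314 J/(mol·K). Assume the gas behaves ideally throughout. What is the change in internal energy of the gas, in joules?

V₁ = nRT₁/P₁ = 3.16×8.314×478/287 = 43.8 L.
Adiabatic: T₂/T₁ = (P₂/P₁)^((γ−1)/γ) ⇒ T₂ = 478×(0.166)^0.400 = 233 K; V₂ = 129 L.
For an ideal gas ΔU = nCvΔT with Cv = (3/2)R = 12.5 J/(mol·K).
ΔU = 3.16×12.5×(233−478) = -9660 J.

-9660 J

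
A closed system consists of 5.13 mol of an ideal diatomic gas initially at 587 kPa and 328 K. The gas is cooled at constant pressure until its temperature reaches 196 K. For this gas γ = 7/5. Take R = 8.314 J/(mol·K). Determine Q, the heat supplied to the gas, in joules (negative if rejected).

-19700 J

V₁ = nRT₁/P₁ = 5.13×8.314×328/587 = 23.8 L.
Isobaric: P stays 587 kPa; V/T = const ⇒ T₂ = 196 K, V₂ = 14.2 L.
W = PΔV = 587×(14.2−23.8) kPa·L = -5630 J.
ΔU = nCvΔT = 5.13×20.8×(196−328) = -14100 J.
Q = ΔU + W = nCpΔT = -19700 J.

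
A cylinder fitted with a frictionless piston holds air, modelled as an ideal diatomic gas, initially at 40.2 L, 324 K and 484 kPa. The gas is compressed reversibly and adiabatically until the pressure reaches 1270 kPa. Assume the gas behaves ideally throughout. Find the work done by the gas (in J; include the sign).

-15400 J

n = P₁V₁/(RT₁) = 484×40.2/(8.314×324) = 7.22 mol.
Adiabatic: T₂/T₁ = (P₂/P₁)^((γ−1)/γ) ⇒ T₂ = 324×(2.62)^0.286 = 427 K; V₂ = 20.2 L.
ΔU = nCvΔT = 7.22×20.8×(427−324) = 15400 J.
Q = 0 for an adiabatic process, so W = −ΔU = -15400 J.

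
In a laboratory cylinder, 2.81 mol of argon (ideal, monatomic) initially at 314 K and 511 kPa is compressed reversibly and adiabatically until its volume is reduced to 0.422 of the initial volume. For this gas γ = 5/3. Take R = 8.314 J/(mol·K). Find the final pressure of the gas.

2150 kPa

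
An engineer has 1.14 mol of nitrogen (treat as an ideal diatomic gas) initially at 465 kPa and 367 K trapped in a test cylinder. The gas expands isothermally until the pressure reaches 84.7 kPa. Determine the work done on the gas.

-5920 J

V₁ = nRT₁/P₁ = 1.14×8.314×367/465 = 7.48 L.
Isothermal: T stays 367 K; PV = const ⇒ V₂ = 41.1 L, P₂ = 84.7 kPa.
W = nRT ln(V₂/V₁) = 1.14×8.314×367×ln(5.49) = 5920 J.
Work done on the gas = −W_by = -5920 J.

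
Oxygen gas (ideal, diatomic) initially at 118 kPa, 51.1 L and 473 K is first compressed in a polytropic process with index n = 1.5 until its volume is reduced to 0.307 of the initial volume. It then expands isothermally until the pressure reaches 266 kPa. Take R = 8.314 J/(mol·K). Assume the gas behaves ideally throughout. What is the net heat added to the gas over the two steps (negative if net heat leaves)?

12900 J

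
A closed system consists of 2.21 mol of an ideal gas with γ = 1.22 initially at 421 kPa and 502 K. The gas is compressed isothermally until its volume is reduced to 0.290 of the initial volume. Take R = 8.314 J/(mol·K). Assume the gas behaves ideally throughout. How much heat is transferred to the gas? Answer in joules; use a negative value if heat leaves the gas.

V₁ = nRT₁/P₁ = 2.21×8.314×502/421 = 21.9 L.
Isothermal: T stays 502 K; PV = const ⇒ V₂ = 6.35 L, P₂ = 1450 kPa.
ΔU = 0 (ideal gas, T constant).
W = nRT ln(V₂/V₁) = 2.21×8.314×502×ln(0.290) = -11400 J.
Q = ΔU + W = -11400 J.

-11400 J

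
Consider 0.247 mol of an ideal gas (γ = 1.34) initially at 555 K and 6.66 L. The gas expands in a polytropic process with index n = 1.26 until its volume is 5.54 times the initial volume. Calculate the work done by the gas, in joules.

P₁ = nRT₁/V₁ = 0.247×8.314×555/6.66 = 171 kPa.
Polytropic n=1.26: T₂ = T₁(V₁/V₂)^(n−1) = 555×(0.181)^0.26 = 356 K; P₂ = P₁(V₁/V₂)^n = 19.8 kPa.
W = (P₁V₁−P₂V₂)/(n−1) = (171×6.66−19.8×36.9)/0.26 = 1570 J.

1570 J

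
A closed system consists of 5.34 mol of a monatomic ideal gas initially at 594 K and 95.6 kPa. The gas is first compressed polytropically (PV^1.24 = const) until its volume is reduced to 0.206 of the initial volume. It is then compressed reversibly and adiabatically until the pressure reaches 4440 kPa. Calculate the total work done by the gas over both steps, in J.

-115000 J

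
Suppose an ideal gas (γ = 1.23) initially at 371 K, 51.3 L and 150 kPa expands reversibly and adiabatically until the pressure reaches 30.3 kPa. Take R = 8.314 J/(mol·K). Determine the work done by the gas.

8650 J

n = P₁V₁/(RT₁) = 150×51.3/(8.314×371) = 2.49 mol.
Adiabatic: T₂/T₁ = (P₂/P₁)^((γ−1)/γ) ⇒ T₂ = 371×(0.202)^0.187 = 275 K; V₂ = 188 L.
ΔU = nCvΔT = 2.49×36.1×(275−371) = -8650 J.
Q = 0 for an adiabatic process, so W = −ΔU = 8650 J.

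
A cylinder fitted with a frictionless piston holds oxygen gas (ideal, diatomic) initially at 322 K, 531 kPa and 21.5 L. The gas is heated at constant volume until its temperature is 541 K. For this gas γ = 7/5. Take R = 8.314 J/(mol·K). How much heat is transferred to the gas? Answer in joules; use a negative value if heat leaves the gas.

19400 J

n = P₁V₁/(RT₁) = 531×21.5/(8.314×322) = 4.26 mol.
Isochoric: V stays 21.5 L; P/T = const ⇒ T₂ = 541 K, P₂ = 892 kPa.
W = 0 (no volume change).
ΔU = nCvΔT = 4.26×20.8×(541−322) = 19400 J.
Q = ΔU = 19400 J.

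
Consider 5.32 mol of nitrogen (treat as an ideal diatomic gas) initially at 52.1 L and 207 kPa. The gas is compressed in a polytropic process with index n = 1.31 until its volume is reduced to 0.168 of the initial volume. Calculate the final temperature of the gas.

T₁ = P₁V₁/(nR) = 207×52.1/(5.32×8.314) = 244 K.
Polytropic n=1.31: T₂ = T₁(V₁/V₂)^(n−1) = 244×(5.95)^0.31 = 424 K; P₂ = P₁(V₁/V₂)^n = 2140 kPa.

424 K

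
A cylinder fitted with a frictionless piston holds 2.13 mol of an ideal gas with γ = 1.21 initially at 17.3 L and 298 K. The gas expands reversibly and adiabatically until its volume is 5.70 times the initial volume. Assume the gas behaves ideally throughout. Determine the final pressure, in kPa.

P₁ = nRT₁/V₁ = 2.13×8.314×298/17.3 = 305 kPa.
Adiabatic: TV^(γ−1) = const ⇒ T₂ = 298×(0.175)^0.210 = 207 K; PV^γ = const ⇒ P₂ = 37.1 kPa.

37.1 kPa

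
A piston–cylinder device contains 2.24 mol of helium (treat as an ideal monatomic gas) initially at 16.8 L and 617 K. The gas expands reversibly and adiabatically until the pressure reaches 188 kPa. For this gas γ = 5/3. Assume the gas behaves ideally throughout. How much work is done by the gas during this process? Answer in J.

6950 J

P₁ = nRT₁/V₁ = 2.24×8.314×617/16.8 = 684 kPa.
Adiabatic: T₂/T₁ = (P₂/P₁)^((γ−1)/γ) ⇒ T₂ = 617×(0.275)^0.400 = 368 K; V₂ = 36.5 L.
ΔU = nCvΔT = 2.24×12.5×(368−617) = -6950 J.
Q = 0 for an adiabatic process, so W = −ΔU = 6950 J.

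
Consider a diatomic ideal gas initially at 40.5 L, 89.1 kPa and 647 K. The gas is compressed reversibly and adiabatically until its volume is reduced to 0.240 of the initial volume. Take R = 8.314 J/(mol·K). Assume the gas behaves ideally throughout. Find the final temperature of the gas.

Adiabatic: TV^(γ−1) = const ⇒ T₂ = 647×(4.17)^0.400 = 1150 K; PV^γ = const ⇒ P₂ = 657 kPa.

1150 K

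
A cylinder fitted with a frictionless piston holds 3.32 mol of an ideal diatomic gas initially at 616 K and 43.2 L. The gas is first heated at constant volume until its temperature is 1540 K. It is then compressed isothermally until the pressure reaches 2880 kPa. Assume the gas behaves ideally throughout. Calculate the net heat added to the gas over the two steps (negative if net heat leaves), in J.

P₁ = nRT₁/V₁ = 3.32×8.314×616/43.2 = 394 kPa.
Step 1 — Isochoric: V stays 43.2 L; P/T = const ⇒ T₂ = 1540 K, P₂ = 984 kPa.
W = 0 (no volume change).
ΔU = nCvΔT = 3.32×20.8×(1540−616) = 63800 J.
Q = ΔU = 63800 J.
State after step 1: P = 984 kPa, V = 43.2 L, T = 1540 K.
Step 2 — Isothermal: T stays 1540 K; PV = const ⇒ V₂ = 14.8 L, P₂ = 2880 kPa.
ΔU = 0 (ideal gas, T constant).
W = nRT ln(V₂/V₁) = 3.32×8.314×1540×ln(0.342) = -45700 J.
Q = ΔU + W = -45700 J.
Net over both steps: W = -45700 J, Q = 18100 J, ΔU = 63800 J.

18100 J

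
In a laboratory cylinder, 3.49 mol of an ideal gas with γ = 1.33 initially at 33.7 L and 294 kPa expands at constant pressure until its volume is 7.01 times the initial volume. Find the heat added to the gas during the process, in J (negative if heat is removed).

T₁ = P₁V₁/(nR) = 294×33.7/(3.49×8.314) = 341 K.
Isobaric: P stays 294 kPa; V/T = const ⇒ T₂ = 2390 K, V₂ = 236 L.
W = PΔV = 294×(236−33.7) kPa·L = 59500 J.
ΔU = nCvΔT = 3.49×25.2×(2390−341) = 180000 J.
Q = ΔU + W = nCpΔT = 240000 J.

240000 J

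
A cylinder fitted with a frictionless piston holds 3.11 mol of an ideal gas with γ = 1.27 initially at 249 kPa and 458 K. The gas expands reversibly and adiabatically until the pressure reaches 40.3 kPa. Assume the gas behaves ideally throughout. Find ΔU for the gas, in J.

V₁ = nRT₁/P₁ = 3.11×8.314×458/249 = 47.6 L.
Adiabatic: T₂/T₁ = (P₂/P₁)^((γ−1)/γ) ⇒ T₂ = 458×(0.162)^0.213 = 311 K; V₂ = 200 L.
For an ideal gas ΔU = nCvΔT with Cv = R/(γ−1) = 30.8 J/(mol·K).
ΔU = 3.11×30.8×(311−458) = -14100 J.

-14100 J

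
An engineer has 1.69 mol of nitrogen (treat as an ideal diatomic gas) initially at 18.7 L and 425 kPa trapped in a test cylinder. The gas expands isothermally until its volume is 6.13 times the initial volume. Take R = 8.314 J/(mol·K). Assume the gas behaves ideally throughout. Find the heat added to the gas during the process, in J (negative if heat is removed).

T₁ = P₁V₁/(nR) = 425×18.7/(1.69×8.314) = 566 K.
Isothermal: T stays 566 K; PV = const ⇒ V₂ = 115 L, P₂ = 69.3 kPa.
ΔU = 0 (ideal gas, T constant).
W = nRT ln(V₂/V₁) = 1.69×8.314×566×ln(6.13) = 14400 J.
Q = ΔU + W = 14400 J.

14400 J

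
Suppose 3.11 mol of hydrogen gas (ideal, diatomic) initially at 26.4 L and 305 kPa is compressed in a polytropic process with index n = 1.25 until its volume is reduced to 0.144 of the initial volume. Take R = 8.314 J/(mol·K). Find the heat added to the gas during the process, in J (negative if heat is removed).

-7530 J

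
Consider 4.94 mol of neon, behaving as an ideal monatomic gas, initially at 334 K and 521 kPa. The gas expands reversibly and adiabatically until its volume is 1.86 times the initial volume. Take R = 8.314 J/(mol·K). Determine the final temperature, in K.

221 K

V₁ = nRT₁/P₁ = 4.94×8.314×334/521 = 26.3 L.
Adiabatic: TV^(γ−1) = const ⇒ T₂ = 334×(0.538)^0.667 = 221 K; PV^γ = const ⇒ P₂ = 185 kPa.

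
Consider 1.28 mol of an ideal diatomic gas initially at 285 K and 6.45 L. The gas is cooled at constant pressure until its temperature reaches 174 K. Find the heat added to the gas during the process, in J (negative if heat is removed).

P₁ = nRT₁/V₁ = 1.28×8.314×285/6.45 = 470 kPa.
Isobaric: P stays 470 kPa; V/T = const ⇒ T₂ = 174 K, V₂ = 3.94 L.
W = PΔV = 470×(3.94−6.45) kPa·L = -1180 J.
ΔU = nCvΔT = 1.28×20.8×(174−285) = -2950 J.
Q = ΔU + W = nCpΔT = -4130 J.

-4130 J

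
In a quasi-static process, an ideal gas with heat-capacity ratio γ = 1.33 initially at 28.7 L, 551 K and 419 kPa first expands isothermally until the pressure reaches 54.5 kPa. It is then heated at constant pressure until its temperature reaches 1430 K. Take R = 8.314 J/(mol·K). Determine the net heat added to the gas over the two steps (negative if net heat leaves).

n = P₁V₁/(RT₁) = 419×28.7/(8.314×551) = 2.63 mol.
Step 1 — Isothermal: T stays 551 K; PV = const ⇒ V₂ = 221 L, P₂ = 54.5 kPa.
ΔU = 0 (ideal gas, T constant).
W = nRT ln(V₂/V₁) = 2.63×8.314×551×ln(7.69) = 24500 J.
Q = ΔU + W = 24500 J.
State after step 1: P = 54.5 kPa, V = 221 L, T = 551 K.
Step 2 — Isobaric: P stays 54.5 kPa; V/T = const ⇒ T₂ = 1430 K, V₂ = 573 L.
W = PΔV = 54.5×(573−221) kPa·L = 19200 J.
ΔU = nCvΔT = 2.63×25.2×(1430−551) = 58100 J.
Q = ΔU + W = nCpΔT = 77300 J.
Net over both steps: W = 43700 J, Q = 102000 J, ΔU = 58100 J.

102000 J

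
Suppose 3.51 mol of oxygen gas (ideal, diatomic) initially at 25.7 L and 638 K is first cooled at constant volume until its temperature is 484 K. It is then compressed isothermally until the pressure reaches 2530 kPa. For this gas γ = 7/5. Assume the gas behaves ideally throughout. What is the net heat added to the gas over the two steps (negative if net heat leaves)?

-32800 J

P₁ = nRT₁/V₁ = 3.51×8.314×638/25.7 = 724 kPa.
Step 1 — Isochoric: V stays 25.7 L; P/T = const ⇒ T₂ = 484 K, P₂ = 550 kPa.
W = 0 (no volume change).
ΔU = nCvΔT = 3.51×20.8×(484−638) = -11200 J.
Q = ΔU = -11200 J.
State after step 1: P = 550 kPa, V = 25.7 L, T = 484 K.
Step 2 — Isothermal: T stays 484 K; PV = const ⇒ V₂ = 5.58 L, P₂ = 2530 kPa.
ΔU = 0 (ideal gas, T constant).
W = nRT ln(V₂/V₁) = 3.51×8.314×484×ln(0.217) = -21600 J.
Q = ΔU + W = -21600 J.
Net over both steps: W = -21600 J, Q = -32800 J, ΔU = -11200 J.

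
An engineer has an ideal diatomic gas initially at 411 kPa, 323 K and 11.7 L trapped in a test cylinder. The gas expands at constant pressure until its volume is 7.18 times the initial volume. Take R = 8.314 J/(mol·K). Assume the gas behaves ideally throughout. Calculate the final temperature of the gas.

Isobaric: P stays 411 kPa; V/T = const ⇒ T₂ = 2320 K, V₂ = 84.0 L.

2320 K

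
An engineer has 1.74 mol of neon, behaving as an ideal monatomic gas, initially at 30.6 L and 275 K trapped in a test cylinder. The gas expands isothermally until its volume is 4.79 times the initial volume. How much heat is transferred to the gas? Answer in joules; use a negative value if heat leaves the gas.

P₁ = nRT₁/V₁ = 1.74×8.314×275/30.6 = 130 kPa.
Isothermal: T stays 275 K; PV = const ⇒ V₂ = 147 L, P₂ = 27.1 kPa.
ΔU = 0 (ideal gas, T constant).
W = nRT ln(V₂/V₁) = 1.74×8.314×275×ln(4.79) = 6230 J.
Q = ΔU + W = 6230 J.

6230 J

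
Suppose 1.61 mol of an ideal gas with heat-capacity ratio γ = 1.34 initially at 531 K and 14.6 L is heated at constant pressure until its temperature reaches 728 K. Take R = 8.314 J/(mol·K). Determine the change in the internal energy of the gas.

P₁ = nRT₁/V₁ = 1.61×8.314×531/14.6 = 487 kPa.
Isobaric: P stays 487 kPa; V/T = const ⇒ T₂ = 728 K, V₂ = 20.0 L.
For an ideal gas ΔU = nCvΔT with Cv = R/(γ−1) = 24.5 J/(mol·K).
ΔU = 1.61×24.5×(728−531) = 7760 J.

7760 J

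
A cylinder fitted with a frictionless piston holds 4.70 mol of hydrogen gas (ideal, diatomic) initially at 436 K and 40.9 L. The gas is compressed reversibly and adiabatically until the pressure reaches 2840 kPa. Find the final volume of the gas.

10.4 L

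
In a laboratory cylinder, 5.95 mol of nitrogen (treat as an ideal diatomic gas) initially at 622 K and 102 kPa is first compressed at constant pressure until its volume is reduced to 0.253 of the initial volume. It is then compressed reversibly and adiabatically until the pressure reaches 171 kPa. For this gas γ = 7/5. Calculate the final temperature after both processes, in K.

182 K

V₁ = nRT₁/P₁ = 5.95×8.314×622/102 = 302 L.
Step 1 — Isobaric: P stays 102 kPa; V/T = const ⇒ T₂ = 157 K, V₂ = 76.3 L.
W = PΔV = 102×(76.3−302) kPa·L = -23000 J.
ΔU = nCvΔT = 5.95×20.8×(157−622) = -57500 J.
Q = ΔU + W = nCpΔT = -80400 J.
State after step 1: P = 102 kPa, V = 76.3 L, T = 157 K.
Step 2 — Adiabatic: T₂/T₁ = (P₂/P₁)^((γ−1)/γ) ⇒ T₂ = 157×(1.68)^0.286 = 182 K; V₂ = 52.8 L.
ΔU = nCvΔT = 5.95×20.8×(182−157) = 3100 J.
Q = 0 for an adiabatic process, so W = −ΔU = -3100 J.
Net over both steps: W = -26100 J, Q = -80400 J, ΔU = -54400 J.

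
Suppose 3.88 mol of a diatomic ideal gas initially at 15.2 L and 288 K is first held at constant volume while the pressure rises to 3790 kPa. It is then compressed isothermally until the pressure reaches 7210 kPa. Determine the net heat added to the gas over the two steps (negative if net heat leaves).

P₁ = nRT₁/V₁ = 3.88×8.314×288/15.2 = 611 kPa.
Step 1 — Isochoric: V stays 15.2 L; P/T = const ⇒ T₂ = 1790 K, P₂ = 3790 kPa.
W = 0 (no volume change).
ΔU = nCvΔT = 3.88×20.8×(1790−288) = 121000 J.
Q = ΔU = 121000 J.
State after step 1: P = 3790 kPa, V = 15.2 L, T = 1790 K.
Step 2 — Isothermal: T stays 1790 K; PV = const ⇒ V₂ = 7.99 L, P₂ = 7210 kPa.
ΔU = 0 (ideal gas, T constant).
W = nRT ln(V₂/V₁) = 3.88×8.314×1790×ln(0.526) = -37000 J.
Q = ΔU + W = -37000 J.
Net over both steps: W = -37000 J, Q = 83700 J, ΔU = 121000 J.

83700 J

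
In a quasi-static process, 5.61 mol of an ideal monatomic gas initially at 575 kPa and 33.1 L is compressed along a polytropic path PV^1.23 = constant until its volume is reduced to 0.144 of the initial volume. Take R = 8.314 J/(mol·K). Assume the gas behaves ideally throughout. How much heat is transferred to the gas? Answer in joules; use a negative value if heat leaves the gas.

T₁ = P₁V₁/(nR) = 575×33.1/(5.61×8.314) = 408 K.
Polytropic n=1.23: T₂ = T₁(V₁/V₂)^(n−1) = 408×(6.94)^0.23 = 637 K; P₂ = P₁(V₁/V₂)^n = 6240 kPa.
W = (P₁V₁−P₂V₂)/(n−1) = (575×33.1−6240×4.77)/0.23 = -46500 J.
ΔU = nCvΔT = 5.61×12.5×(637−408) = 16000 J.
Q = ΔU + W = -30400 J.

-30400 J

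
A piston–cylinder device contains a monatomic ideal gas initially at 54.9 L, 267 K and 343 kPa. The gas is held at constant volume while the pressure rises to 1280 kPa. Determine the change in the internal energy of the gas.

77200 J

n = P₁V₁/(RT₁) = 343×54.9/(8.314×267) = 8.48 mol.
Isochoric: V stays 54.9 L; P/T = const ⇒ T₂ = 996 K, P₂ = 1280 kPa.
For an ideal gas ΔU = nCvΔT with Cv = (3/2)R = 12.5 J/(mol·K).
ΔU = 8.48×12.5×(996−267) = 77200 J.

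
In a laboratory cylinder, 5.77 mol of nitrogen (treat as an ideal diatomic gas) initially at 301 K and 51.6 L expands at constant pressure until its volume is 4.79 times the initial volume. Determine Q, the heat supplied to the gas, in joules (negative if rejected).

P₁ = nRT₁/V₁ = 5.77×8.314×301/51.6 = 280 kPa.
Isobaric: P stays 280 kPa; V/T = const ⇒ T₂ = 1440 K, V₂ = 247 L.
W = PΔV = 280×(247−51.6) kPa·L = 54700 J.
ΔU = nCvΔT = 5.77×20.8×(1440−301) = 137000 J.
Q = ΔU + W = nCpΔT = 192000 J.

192000 J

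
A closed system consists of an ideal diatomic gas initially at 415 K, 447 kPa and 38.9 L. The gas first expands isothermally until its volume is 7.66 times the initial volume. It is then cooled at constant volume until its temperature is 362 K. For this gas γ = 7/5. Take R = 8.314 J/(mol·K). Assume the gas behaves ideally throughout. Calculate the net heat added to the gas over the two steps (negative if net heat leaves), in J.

n = P₁V₁/(RT₁) = 447×38.9/(8.314×415) = 5.04 mol.
Step 1 — Isothermal: T stays 415 K; PV = const ⇒ V₂ = 298 L, P₂ = 58.4 kPa.
ΔU = 0 (ideal gas, T constant).
W = nRT ln(V₂/V₁) = 5.04×8.314×415×ln(7.66) = 35400 J.
Q = ΔU + W = 35400 J.
State after step 1: P = 58.4 kPa, V = 298 L, T = 415 K.
Step 2 — Isochoric: V stays 298 L; P/T = const ⇒ T₂ = 362 K, P₂ = 50.9 kPa.
W = 0 (no volume change).
ΔU = nCvΔT = 5.04×20.8×(362−415) = -5550 J.
Q = ΔU = -5550 J.
Net over both steps: W = 35400 J, Q = 29900 J, ΔU = -5550 J.

29900 J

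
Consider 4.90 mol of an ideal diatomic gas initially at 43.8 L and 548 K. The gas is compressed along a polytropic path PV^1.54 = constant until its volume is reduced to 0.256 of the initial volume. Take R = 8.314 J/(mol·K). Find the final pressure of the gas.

4160 kPa

P₁ = nRT₁/V₁ = 4.90×8.314×548/43.8 = 510 kPa.
Polytropic n=1.54: T₂ = T₁(V₁/V₂)^(n−1) = 548×(3.91)^0.54 = 1140 K; P₂ = P₁(V₁/V₂)^n = 4160 kPa.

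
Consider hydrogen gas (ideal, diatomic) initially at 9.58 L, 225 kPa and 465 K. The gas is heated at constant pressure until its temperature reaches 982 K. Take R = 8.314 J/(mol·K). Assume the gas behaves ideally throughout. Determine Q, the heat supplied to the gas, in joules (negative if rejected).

8390 J

n = P₁V₁/(RT₁) = 225×9.58/(8.314×465) = 0.558 mol.
Isobaric: P stays 225 kPa; V/T = const ⇒ T₂ = 982 K, V₂ = 20.2 L.
W = PΔV = 225×(20.2−9.58) kPa·L = 2400 J.
ΔU = nCvΔT = 0.558×20.8×(982−465) = 5990 J.
Q = ΔU + W = nCpΔT = 8390 J.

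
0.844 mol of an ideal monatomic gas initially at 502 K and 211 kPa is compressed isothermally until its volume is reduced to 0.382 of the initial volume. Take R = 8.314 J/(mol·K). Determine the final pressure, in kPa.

V₁ = nRT₁/P₁ = 0.844×8.314×502/211 = 16.7 L.
Isothermal: T stays 502 K; PV = const ⇒ V₂ = 6.38 L, P₂ = 552 kPa.

552 kPa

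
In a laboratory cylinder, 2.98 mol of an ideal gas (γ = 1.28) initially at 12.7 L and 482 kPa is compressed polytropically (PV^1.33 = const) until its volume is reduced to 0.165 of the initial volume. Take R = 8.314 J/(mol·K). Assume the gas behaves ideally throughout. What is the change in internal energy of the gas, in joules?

17800 J

T₁ = P₁V₁/(nR) = 482×12.7/(2.98×8.314) = 247 K.
Polytropic n=1.33: T₂ = T₁(V₁/V₂)^(n−1) = 247×(6.06)^0.33 = 448 K; P₂ = P₁(V₁/V₂)^n = 5290 kPa.
For an ideal gas ΔU = nCvΔT with Cv = R/(γ−1) = 29.7 J/(mol·K).
ΔU = 2.98×29.7×(448−247) = 17800 J.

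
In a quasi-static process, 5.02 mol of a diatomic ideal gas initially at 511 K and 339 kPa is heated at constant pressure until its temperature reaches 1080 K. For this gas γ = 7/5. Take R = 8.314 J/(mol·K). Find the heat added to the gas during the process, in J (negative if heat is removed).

V₁ = nRT₁/P₁ = 5.02×8.314×511/339 = 62.9 L.
Isobaric: P stays 339 kPa; V/T = const ⇒ T₂ = 1080 K, V₂ = 133 L.
W = PΔV = 339×(133−62.9) kPa·L = 23700 J.
ΔU = nCvΔT = 5.02×20.8×(1080−511) = 59400 J.
Q = ΔU + W = nCpΔT = 83100 J.

83100 J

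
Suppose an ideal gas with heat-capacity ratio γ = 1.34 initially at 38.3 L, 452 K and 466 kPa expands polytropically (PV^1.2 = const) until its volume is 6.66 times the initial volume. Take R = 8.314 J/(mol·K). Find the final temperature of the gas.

Polytropic n=1.2: T₂ = T₁(V₁/V₂)^(n−1) = 452×(0.150)^0.20 = 309 K; P₂ = P₁(V₁/V₂)^n = 47.9 kPa.

309 K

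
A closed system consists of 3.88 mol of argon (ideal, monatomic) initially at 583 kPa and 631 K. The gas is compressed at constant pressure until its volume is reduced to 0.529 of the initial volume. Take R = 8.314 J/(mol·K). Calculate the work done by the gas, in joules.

-9590 J

V₁ = nRT₁/P₁ = 3.88×8.314×631/583 = 34.9 L.
Isobaric: P stays 583 kPa; V/T = const ⇒ T₂ = 334 K, V₂ = 18.5 L.
W = PΔV = 583×(18.5−34.9) kPa·L = -9590 J.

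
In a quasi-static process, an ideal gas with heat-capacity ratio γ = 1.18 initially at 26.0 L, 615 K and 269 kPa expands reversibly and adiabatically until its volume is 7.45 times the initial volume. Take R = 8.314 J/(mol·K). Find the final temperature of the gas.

428 K

Adiabatic: TV^(γ−1) = const ⇒ T₂ = 615×(0.134)^0.180 = 428 K; PV^γ = const ⇒ P₂ = 25.2 kPa.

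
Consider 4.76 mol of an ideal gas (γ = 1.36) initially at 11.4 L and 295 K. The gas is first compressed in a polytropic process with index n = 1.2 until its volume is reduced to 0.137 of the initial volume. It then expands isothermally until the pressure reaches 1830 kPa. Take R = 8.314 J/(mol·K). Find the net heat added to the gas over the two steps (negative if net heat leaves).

P₁ = nRT₁/V₁ = 4.76×8.314×295/11.4 = 1020 kPa.
Step 1 — Polytropic n=1.2: T₂ = T₁(V₁/V₂)^(n−1) = 295×(7.30)^0.20 = 439 K; P₂ = P₁(V₁/V₂)^n = 11100 kPa.
W = (P₁V₁−P₂V₂)/(n−1) = (1020×11.4−11100×1.56)/0.20 = -28500 J.
ΔU = nCvΔT = 4.76×23.1×(439−295) = 15800 J.
Q = ΔU + W = -12700 J.
State after step 1: P = 11100 kPa, V = 1.56 L, T = 439 K.
Step 2 — Isothermal: T stays 439 K; PV = const ⇒ V₂ = 9.49 L, P₂ = 1830 kPa.
ΔU = 0 (ideal gas, T constant).
W = nRT ln(V₂/V₁) = 4.76×8.314×439×ln(6.08) = 31400 J.
Q = ΔU + W = 31400 J.
Net over both steps: W = 2860 J, Q = 18700 J, ΔU = 15800 J.

18700 J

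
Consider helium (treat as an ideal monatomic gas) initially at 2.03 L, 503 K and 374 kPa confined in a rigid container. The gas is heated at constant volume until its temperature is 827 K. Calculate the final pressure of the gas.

Isochoric: V stays 2.03 L; P/T = const ⇒ T₂ = 827 K, P₂ = 615 kPa.

615 kPa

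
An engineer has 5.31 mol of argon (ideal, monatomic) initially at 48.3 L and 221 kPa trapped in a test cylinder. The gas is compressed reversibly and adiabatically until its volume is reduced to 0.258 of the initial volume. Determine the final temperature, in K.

597 K

T₁ = P₁V₁/(nR) = 221×48.3/(5.31×8.314) = 242 K.
Adiabatic: TV^(γ−1) = const ⇒ T₂ = 242×(3.88)^0.667 = 597 K; PV^γ = const ⇒ P₂ = 2110 kPa.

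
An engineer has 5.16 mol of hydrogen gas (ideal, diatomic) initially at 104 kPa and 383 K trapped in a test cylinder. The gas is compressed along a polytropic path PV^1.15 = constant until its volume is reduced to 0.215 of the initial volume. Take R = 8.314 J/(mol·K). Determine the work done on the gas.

V₁ = nRT₁/P₁ = 5.16×8.314×383/104 = 158 L.
Polytropic n=1.15: T₂ = T₁(V₁/V₂)^(n−1) = 383×(4.65)^0.15 = 482 K; P₂ = P₁(V₁/V₂)^n = 609 kPa.
W = (P₁V₁−P₂V₂)/(n−1) = (104×158−609×34.0)/0.15 = -28400 J.
Work done on the gas = −W_by = 28400 J.

28400 J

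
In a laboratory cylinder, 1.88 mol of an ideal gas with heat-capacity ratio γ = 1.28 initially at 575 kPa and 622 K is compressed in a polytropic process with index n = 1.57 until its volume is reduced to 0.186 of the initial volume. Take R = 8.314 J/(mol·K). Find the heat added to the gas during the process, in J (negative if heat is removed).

28400 J

V₁ = nRT₁/P₁ = 1.88×8.314×622/575 = 16.9 L.
Polytropic n=1.57: T₂ = T₁(V₁/V₂)^(n−1) = 622×(5.38)^0.57 = 1620 K; P₂ = P₁(V₁/V₂)^n = 8060 kPa.
W = (P₁V₁−P₂V₂)/(n−1) = (575×16.9−8060×3.14)/0.57 = -27400 J.
ΔU = nCvΔT = 1.88×29.7×(1620−622) = 55800 J.
Q = ΔU + W = 28400 J.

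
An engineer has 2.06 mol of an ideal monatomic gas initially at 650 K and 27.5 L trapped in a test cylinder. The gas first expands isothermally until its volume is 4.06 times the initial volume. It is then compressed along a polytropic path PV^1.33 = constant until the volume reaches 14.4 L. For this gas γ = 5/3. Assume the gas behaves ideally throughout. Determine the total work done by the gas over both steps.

P₁ = nRT₁/V₁ = 2.06×8.314×650/27.5 = 405 kPa.
Step 1 — Isothermal: T stays 650 K; PV = const ⇒ V₂ = 112 L, P₂ = 99.7 kPa.
ΔU = 0 (ideal gas, T constant).
W = nRT ln(V₂/V₁) = 2.06×8.314×650×ln(4.06) = 15600 J.
Q = ΔU + W = 15600 J.
State after step 1: P = 99.7 kPa, V = 112 L, T = 650 K.
Step 2 — Polytropic n=1.33: T₂ = T₁(V₁/V₂)^(n−1) = 650×(7.75)^0.33 = 1280 K; P₂ = P₁(V₁/V₂)^n = 1520 kPa.
W = (P₁V₁−P₂V₂)/(n−1) = (99.7×112−1520×14.4)/0.33 = -32600 J.
ΔU = nCvΔT = 2.06×12.5×(1280−650) = 16100 J.
Q = ΔU + W = -16500 J.
Net over both steps: W = -17000 J, Q = -854 J, ΔU = 16100 J.

-17000 J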